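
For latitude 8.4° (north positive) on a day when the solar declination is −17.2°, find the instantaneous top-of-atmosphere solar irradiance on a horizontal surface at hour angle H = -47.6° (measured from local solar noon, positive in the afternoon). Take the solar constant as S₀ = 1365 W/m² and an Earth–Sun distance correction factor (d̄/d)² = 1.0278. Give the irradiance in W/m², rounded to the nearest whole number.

With φ = 8.4°, δ = -17.2°, H = -47.60°: sin φ sin δ = -0.0432, cos φ cos δ cos H = 0.6372, so cos θ_z = 0.5940.
Top-of-atmosphere irradiance = S₀ (d̄/d)² cos θ_z = 1365 × 1.0278 × 0.5940 = 833.35 W/m².

833 W/m²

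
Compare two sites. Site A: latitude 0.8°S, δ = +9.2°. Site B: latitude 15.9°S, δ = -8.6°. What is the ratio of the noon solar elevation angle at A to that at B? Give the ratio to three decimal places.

A: 90° − |-0.8 − (9.2)| = 80.00°.
B: 90° − |-15.9 − (-8.6)| = 82.70°.
Ratio A/B = 80.0000 / 82.7000 = 0.9674.

0.967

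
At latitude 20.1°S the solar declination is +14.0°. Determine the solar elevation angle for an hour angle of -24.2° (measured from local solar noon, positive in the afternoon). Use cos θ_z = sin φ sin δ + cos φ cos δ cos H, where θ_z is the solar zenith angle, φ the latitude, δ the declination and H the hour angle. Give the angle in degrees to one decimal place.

With φ = -20.1°, δ = 14.0°, H = -24.20°: sin φ sin δ = -0.0831, cos φ cos δ cos H = 0.8311, so cos θ_z = 0.7480.
θ_z = arccos(0.7480) = 41.58°, so the elevation is 90° − 41.58° = 48.42°.

48.4°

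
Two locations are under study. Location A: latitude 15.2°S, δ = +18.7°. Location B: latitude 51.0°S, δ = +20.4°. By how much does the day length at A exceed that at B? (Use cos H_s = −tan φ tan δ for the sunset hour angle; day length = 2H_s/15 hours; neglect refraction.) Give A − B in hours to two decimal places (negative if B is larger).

+2.94 h

A: H_s = arccos(−tan -15.2° · tan 18.7°) = 84.72°, so 2H_s/15 = 11.2960 h.
B: H_s = arccos(−tan -51.0° · tan 20.4°) = 62.66°, so 2H_s/15 = 8.3547 h.
A − B = 11.2960 − 8.3547 = 2.9413 h.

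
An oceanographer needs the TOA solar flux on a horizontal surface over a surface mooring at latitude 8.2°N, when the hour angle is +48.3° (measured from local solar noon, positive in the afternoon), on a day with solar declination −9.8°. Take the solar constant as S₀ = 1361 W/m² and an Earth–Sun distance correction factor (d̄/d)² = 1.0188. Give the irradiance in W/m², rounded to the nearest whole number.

cos θ_z = sin(8.2°) sin(-9.8°) + cos(8.2°) cos(-9.8°) cos(48.30°) = -0.0243 + 0.6488 = 0.6245.
Top-of-atmosphere irradiance = S₀ (d̄/d)² cos θ_z = 1361 × 1.0188 × 0.6245 = 865.92 W/m².

866 W/m²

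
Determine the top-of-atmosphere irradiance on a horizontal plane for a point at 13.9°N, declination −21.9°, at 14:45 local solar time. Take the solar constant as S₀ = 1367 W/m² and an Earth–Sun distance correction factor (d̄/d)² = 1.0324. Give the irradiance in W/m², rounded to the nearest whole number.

829 W/m²

Hour angle H = 15° × (14.75 − 12) = 41.25°.
cos θ_z = sin φ sin δ + cos φ cos δ cos H = (0.2402)(-0.3730) + (0.9707)(0.9278)(0.7518) = 0.5875.
Top-of-atmosphere irradiance = S₀ (d̄/d)² cos θ_z = 1367 × 1.0324 × 0.5875 = 829.13 W/m².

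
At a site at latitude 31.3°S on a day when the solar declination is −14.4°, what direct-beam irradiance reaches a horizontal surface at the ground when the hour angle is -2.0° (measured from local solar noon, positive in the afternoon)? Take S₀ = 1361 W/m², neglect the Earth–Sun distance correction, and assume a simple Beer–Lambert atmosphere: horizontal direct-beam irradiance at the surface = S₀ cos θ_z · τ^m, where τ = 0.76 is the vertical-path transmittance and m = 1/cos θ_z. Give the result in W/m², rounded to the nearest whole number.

cos θ_z = sin(-31.3°) sin(-14.4°) + cos(-31.3°) cos(-14.4°) cos(-2.00°) = 0.1292 + 0.8271 = 0.9563.
Air mass m = 1/cos θ_z = 1/0.9563 = 1.046; τ^m = 0.76^1.046 = 0.7505.
Surface direct beam = 1361 × 0.9563 × 0.7505 = 976.79 W/m².

977 W/m²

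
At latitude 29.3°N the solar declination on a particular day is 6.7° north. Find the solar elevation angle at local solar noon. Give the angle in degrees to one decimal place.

67.4°

At local solar noon the hour angle is zero, so the elevation is 90° − |φ − δ| = 90° − |29.3° − (6.7°)| = 90° − 22.6° = 67.4°.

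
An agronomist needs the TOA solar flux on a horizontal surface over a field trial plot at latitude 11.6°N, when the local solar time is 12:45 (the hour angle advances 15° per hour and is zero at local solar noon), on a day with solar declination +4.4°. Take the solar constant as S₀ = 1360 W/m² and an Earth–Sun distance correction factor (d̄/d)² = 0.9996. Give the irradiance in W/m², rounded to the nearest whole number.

Hour angle H = 15° × (12.75 − 12) = 11.25°.
With φ = 11.6°, δ = 4.4°, H = 11.25°: sin φ sin δ = 0.0154, cos φ cos δ cos H = 0.9579, so cos θ_z = 0.9733.
Top-of-atmosphere irradiance = S₀ (d̄/d)² cos θ_z = 1360 × 0.9996 × 0.9733 = 1323.16 W/m².

1323 W/m²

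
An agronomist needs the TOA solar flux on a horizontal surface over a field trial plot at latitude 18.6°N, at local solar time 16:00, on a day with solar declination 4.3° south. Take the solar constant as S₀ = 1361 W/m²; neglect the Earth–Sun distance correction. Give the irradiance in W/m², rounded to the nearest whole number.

Hour angle H = 15° × (16 − 12) = 60.00°.
cos θ_z = sin(18.6°) sin(-4.3°) + cos(18.6°) cos(-4.3°) cos(60.00°) = -0.0239 + 0.4726 = 0.4487.
Top-of-atmosphere irradiance = S₀ cos θ_z = 1361 × 0.4487 = 610.68 W/m².

611 W/m²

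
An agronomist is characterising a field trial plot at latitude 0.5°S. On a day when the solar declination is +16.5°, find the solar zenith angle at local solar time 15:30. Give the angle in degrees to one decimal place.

54.5°

Hour angle H = 15° × (15.5 − 12) = 52.50°.
cos θ_z = sin(-0.5°) sin(16.5°) + cos(-0.5°) cos(16.5°) cos(52.50°) = -0.0025 + 0.5837 = 0.5812.
θ_z = arccos(0.5812) = 54.47°.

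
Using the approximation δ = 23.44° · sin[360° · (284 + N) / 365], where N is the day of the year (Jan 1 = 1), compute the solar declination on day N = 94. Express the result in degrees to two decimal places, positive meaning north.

360 × (284 + 94) / 365 = 372.822°; sin(372.822°) = 0.2219.
δ = 23.44 × 0.2219 = 5.201° ≈ +5.20°.

+5.20°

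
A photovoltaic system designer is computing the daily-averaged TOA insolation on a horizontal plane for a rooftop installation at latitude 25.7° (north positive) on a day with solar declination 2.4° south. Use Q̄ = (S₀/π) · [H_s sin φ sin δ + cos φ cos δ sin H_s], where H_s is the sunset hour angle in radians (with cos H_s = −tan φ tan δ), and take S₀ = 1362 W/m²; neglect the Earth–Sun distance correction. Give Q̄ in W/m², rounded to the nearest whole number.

The sunset hour angle satisfies cos H_s = −tan φ tan δ = 0.0202, giving H_s = 88.84°. In radians, H_s = 1.5506.
H_s sin φ sin δ = 1.5506 × 0.4337 × -0.0419 = -0.0282.
cos φ cos δ sin H_s = 0.9011 × 0.9991 × 0.9998 = 0.9001.
Q̄ = (1362/π) × (-0.0282 + 0.9001) = 433.54 × 0.8719 = 378.00 W/m².

378 W/m²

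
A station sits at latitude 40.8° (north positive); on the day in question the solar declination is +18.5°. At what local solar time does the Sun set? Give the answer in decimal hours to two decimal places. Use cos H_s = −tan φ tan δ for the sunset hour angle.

19.12 h

−tan φ tan δ = −(0.8632)(0.3346) = -0.2888; H_s = arccos(-0.2888) = 106.79°.
Sunset is at 12 + H_s/15 = 12 + 7.119 = 19.119 h local solar time.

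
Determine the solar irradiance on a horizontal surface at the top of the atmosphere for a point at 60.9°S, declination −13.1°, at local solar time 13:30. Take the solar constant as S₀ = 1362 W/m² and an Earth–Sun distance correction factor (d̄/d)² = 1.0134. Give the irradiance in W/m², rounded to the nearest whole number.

877 W/m²

Hour angle H = 15° × (13.5 − 12) = 22.50°.
With φ = -60.9°, δ = -13.1°, H = 22.50°: sin φ sin δ = 0.1980, cos φ cos δ cos H = 0.4376, so cos θ_z = 0.6356.
Top-of-atmosphere irradiance = S₀ (d̄/d)² cos θ_z = 1362 × 1.0134 × 0.6356 = 877.29 W/m².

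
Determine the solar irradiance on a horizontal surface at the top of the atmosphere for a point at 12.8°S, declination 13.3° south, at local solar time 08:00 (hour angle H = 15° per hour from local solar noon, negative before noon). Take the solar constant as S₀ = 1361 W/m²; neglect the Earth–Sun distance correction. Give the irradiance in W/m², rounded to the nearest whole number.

715 W/m²

Hour angle H = 15° × (8 − 12) = -60.00°.
cos θ_z = sin(-12.8°) sin(-13.3°) + cos(-12.8°) cos(-13.3°) cos(-60.00°) = 0.0510 + 0.4745 = 0.5255.
Top-of-atmosphere irradiance = S₀ cos θ_z = 1361 × 0.5255 = 715.21 W/m².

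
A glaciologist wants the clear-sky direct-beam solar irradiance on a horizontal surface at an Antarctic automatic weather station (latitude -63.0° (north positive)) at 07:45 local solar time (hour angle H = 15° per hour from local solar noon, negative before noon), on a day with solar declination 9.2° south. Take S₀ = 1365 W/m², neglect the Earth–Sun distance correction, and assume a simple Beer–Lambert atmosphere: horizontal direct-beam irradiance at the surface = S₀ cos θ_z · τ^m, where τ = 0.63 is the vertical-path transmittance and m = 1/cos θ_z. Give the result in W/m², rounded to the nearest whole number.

Hour angle H = 15° × (7.75 − 12) = -63.75°.
cos θ_z = sin(-63.0°) sin(-9.2°) + cos(-63.0°) cos(-9.2°) cos(-63.75°) = 0.1425 + 0.1982 = 0.3407.
Air mass m = 1/cos θ_z = 1/0.3407 = 2.935; τ^m = 0.63^2.935 = 0.2577.
Surface direct beam = 1365 × 0.3407 × 0.2577 = 119.84 W/m².

120 W/m²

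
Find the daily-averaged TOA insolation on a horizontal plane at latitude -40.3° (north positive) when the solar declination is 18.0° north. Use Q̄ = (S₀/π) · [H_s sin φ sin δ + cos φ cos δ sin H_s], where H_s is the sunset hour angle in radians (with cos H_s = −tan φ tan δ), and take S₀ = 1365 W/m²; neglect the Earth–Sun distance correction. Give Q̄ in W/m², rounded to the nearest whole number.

191 W/m²

cos H_s = −tan(-40.3°) · tan(18.0°) = 0.2756, so H_s = arccos(0.2756) = 74.00°. In radians, H_s = 1.2915.
H_s sin φ sin δ = 1.2915 × -0.6468 × 0.3090 = -0.2581.
cos φ cos δ sin H_s = 0.7627 × 0.9511 × 0.9612 = 0.6973.
Q̄ = (1365/π) × (-0.2581 + 0.6973) = 434.49 × 0.4392 = 190.83 W/m².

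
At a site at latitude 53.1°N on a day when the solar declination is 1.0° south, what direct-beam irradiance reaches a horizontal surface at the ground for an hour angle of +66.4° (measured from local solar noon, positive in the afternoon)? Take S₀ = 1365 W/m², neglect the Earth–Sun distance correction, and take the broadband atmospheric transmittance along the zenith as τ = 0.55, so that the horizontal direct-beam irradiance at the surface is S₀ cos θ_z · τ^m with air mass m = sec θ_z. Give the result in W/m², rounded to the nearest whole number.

cos θ_z = sin φ sin δ + cos φ cos δ cos H = (0.7997)(-0.0175) + (0.6004)(0.9998)(0.4003) = 0.2263.
Air mass m = 1/cos θ_z = 1/0.2263 = 4.419; τ^m = 0.55^4.419 = 0.0712.
Surface direct beam = 1365 × 0.2263 × 0.0712 = 21.99 W/m².

22 W/m²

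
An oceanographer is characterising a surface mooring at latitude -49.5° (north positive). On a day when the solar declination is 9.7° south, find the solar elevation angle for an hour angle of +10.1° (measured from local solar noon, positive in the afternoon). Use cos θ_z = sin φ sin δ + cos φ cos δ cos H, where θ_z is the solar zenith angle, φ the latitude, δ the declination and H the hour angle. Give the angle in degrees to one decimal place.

49.3°

cos θ_z = sin(-49.5°) sin(-9.7°) + cos(-49.5°) cos(-9.7°) cos(10.10°) = 0.1281 + 0.6302 = 0.7583.
θ_z = arccos(0.7583) = 40.69°, so the elevation is 90° − 40.69° = 49.31°.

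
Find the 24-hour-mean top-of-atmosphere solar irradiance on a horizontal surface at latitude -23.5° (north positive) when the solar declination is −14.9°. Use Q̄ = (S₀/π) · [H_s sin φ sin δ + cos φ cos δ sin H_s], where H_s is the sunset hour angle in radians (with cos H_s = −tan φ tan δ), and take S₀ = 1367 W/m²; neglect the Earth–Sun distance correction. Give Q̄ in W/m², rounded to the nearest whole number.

458 W/m²

cos H_s = −tan(-23.5°) · tan(-14.9°) = -0.1157, so H_s = arccos(-0.1157) = 96.64°. In radians, H_s = 1.6867.
H_s sin φ sin δ = 1.6867 × -0.3987 × -0.2571 = 0.1729.
cos φ cos δ sin H_s = 0.9171 × 0.9664 × 0.9933 = 0.8803.
Q̄ = (1367/π) × (0.1729 + 0.8803) = 435.13 × 1.0532 = 458.28 W/m².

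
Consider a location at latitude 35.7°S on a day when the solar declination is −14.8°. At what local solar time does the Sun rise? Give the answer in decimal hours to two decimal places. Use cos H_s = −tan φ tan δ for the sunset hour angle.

5.27 h

cos H_s = −tan(-35.7°) · tan(-14.8°) = -0.1899, so H_s = arccos(-0.1899) = 100.95°.
Sunrise is at 12 − H_s/15 = 12 − 6.730 = 5.270 h local solar time.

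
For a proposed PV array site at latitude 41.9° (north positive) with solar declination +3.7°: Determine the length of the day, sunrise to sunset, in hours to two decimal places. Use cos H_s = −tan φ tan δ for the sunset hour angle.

−tan φ tan δ = −(0.8972)(0.0647) = -0.0580; H_s = arccos(-0.0580) = 93.33°.
Day length = 2 H_s / 15° h⁻¹ = 186.66° / 15 = 12.444 h.

12.44 hours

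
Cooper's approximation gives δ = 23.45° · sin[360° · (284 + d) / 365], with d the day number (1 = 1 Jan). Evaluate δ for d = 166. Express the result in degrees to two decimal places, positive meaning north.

360 × (284 + 166) / 365 = 443.836°; sin(443.836°) = 0.9942.
δ = 23.45 × 0.9942 = 23.314° ≈ +23.31°.

+23.31°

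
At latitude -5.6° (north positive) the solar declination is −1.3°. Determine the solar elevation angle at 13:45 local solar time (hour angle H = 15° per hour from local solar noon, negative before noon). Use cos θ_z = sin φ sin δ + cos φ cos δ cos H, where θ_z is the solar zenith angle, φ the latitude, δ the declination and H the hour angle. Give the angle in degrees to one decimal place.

Hour angle H = 15° × (13.75 − 12) = 26.25°.
cos θ_z = sin(-5.6°) sin(-1.3°) + cos(-5.6°) cos(-1.3°) cos(26.25°) = 0.0022 + 0.8924 = 0.8946.
θ_z = arccos(0.8946) = 26.54°, so the elevation is 90° − 26.54° = 63.46°.

63.5°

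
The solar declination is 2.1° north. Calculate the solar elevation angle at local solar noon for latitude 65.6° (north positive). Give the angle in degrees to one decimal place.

26.5°

At local solar noon the hour angle is zero, so the elevation is 90° − |φ − δ| = 90° − |65.6° − (2.1°)| = 90° − 63.5° = 26.5°.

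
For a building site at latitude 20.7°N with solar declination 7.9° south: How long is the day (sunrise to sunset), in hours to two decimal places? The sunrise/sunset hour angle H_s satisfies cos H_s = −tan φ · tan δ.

11.60 hours

The sunset hour angle satisfies cos H_s = −tan φ tan δ = 0.0524, giving H_s = 87.00°.
Day length = 2 H_s / 15° h⁻¹ = 174.00° / 15 = 11.600 h.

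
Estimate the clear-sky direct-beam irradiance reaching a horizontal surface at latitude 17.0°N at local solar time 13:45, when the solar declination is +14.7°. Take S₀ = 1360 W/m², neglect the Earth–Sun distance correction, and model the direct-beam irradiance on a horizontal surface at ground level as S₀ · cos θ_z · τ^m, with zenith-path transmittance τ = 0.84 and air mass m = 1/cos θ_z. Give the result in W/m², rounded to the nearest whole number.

Hour angle H = 15° × (13.75 − 12) = 26.25°.
With φ = 17.0°, δ = 14.7°, H = 26.25°: sin φ sin δ = 0.0742, cos φ cos δ cos H = 0.8296, so cos θ_z = 0.9038.
Air mass m = 1/cos θ_z = 1/0.9038 = 1.106; τ^m = 0.84^1.106 = 0.8246.
Surface direct beam = 1360 × 0.9038 × 0.8246 = 1013.57 W/m².

1014 W/m²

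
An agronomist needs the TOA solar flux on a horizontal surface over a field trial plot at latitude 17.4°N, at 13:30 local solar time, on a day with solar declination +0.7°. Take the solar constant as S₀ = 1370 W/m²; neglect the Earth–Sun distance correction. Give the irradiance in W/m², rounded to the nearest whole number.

1213 W/m²

Hour angle H = 15° × (13.5 − 12) = 22.50°.
With φ = 17.4°, δ = 0.7°, H = 22.50°: sin φ sin δ = 0.0037, cos φ cos δ cos H = 0.8815, so cos θ_z = 0.8852.
Top-of-atmosphere irradiance = S₀ cos θ_z = 1370 × 0.8852 = 1212.72 W/m².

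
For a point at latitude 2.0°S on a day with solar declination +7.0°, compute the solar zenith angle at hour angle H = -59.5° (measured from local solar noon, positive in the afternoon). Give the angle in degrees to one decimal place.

60.1°

cos θ_z = sin(-2.0°) sin(7.0°) + cos(-2.0°) cos(7.0°) cos(-59.50°) = -0.0043 + 0.5034 = 0.4991.
θ_z = arccos(0.4991) = 60.06°.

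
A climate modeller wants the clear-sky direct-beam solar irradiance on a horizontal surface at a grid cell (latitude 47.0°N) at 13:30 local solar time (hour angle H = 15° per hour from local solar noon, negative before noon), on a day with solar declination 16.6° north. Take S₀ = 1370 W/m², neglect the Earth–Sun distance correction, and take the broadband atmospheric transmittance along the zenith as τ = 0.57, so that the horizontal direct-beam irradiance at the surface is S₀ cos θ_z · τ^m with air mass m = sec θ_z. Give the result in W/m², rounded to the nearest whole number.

558 W/m²

Hour angle H = 15° × (13.5 − 12) = 22.50°.
cos θ_z = sin φ sin δ + cos φ cos δ cos H = (0.7314)(0.2857) + (0.6820)(0.9583)(0.9239) = 0.8128.
Air mass m = 1/cos θ_z = 1/0.8128 = 1.230; τ^m = 0.57^1.230 = 0.5009.
Surface direct beam = 1370 × 0.8128 × 0.5009 = 557.77 W/m².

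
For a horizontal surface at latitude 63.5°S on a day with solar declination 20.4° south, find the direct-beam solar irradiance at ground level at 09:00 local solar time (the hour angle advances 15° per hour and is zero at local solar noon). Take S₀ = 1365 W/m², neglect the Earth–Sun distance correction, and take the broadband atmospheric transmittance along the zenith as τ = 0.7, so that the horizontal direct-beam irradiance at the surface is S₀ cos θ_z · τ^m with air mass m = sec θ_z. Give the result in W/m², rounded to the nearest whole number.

461 W/m²

Hour angle H = 15° × (9 − 12) = -45.00°.
With φ = -63.5°, δ = -20.4°, H = -45.00°: sin φ sin δ = 0.3119, cos φ cos δ cos H = 0.2957, so cos θ_z = 0.6076.
Air mass m = 1/cos θ_z = 1/0.6076 = 1.646; τ^m = 0.7^1.646 = 0.5559.
Surface direct beam = 1365 × 0.6076 × 0.5559 = 461.05 W/m².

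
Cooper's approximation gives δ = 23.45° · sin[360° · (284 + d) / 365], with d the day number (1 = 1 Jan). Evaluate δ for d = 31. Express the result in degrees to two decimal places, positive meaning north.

-17.78°

360 × (284 + 31) / 365 = 310.685°; sin(310.685°) = -0.7583.
δ = 23.45 × -0.7583 = -17.782° ≈ -17.78°.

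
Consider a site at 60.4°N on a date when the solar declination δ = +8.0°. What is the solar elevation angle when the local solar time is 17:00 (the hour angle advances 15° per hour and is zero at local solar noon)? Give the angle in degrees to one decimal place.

Hour angle H = 15° × (17 − 12) = 75.00°.
With φ = 60.4°, δ = 8.0°, H = 75.00°: sin φ sin δ = 0.1210, cos φ cos δ cos H = 0.1266, so cos θ_z = 0.2476.
θ_z = arccos(0.2476) = 75.66°, so the elevation is 90° − 75.66° = 14.34°.

14.3°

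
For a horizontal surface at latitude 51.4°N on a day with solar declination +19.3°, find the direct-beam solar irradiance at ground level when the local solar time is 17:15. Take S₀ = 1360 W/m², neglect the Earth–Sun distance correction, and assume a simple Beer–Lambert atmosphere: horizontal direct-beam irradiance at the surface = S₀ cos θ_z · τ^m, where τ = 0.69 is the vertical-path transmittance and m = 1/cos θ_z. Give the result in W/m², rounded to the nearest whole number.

Hour angle H = 15° × (17.25 − 12) = 78.75°.
cos θ_z = sin φ sin δ + cos φ cos δ cos H = (0.7815)(0.3305) + (0.6239)(0.9438)(0.1951) = 0.3732.
Air mass m = 1/cos θ_z = 1/0.3732 = 2.680; τ^m = 0.69^2.680 = 0.3699.
Surface direct beam = 1360 × 0.3732 × 0.3699 = 187.74 W/m².

188 W/m²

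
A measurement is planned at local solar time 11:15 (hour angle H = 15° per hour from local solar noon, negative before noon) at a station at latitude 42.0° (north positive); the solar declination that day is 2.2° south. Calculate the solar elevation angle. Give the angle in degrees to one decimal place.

Hour angle H = 15° × (11.25 − 12) = -11.25°.
cos θ_z = sin φ sin δ + cos φ cos δ cos H = (0.6691)(-0.0384) + (0.7431)(0.9993)(0.9808) = 0.7026.
θ_z = arccos(0.7026) = 45.36°, so the elevation is 90° − 45.36° = 44.64°.

44.6°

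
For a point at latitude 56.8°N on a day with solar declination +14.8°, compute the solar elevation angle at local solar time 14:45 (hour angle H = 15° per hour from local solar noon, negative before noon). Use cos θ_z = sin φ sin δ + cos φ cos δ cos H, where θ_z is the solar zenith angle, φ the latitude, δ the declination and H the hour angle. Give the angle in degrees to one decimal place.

37.7°

Hour angle H = 15° × (14.75 − 12) = 41.25°.
cos θ_z = sin(56.8°) sin(14.8°) + cos(56.8°) cos(14.8°) cos(41.25°) = 0.2137 + 0.3980 = 0.6117.
θ_z = arccos(0.6117) = 52.29°, so the elevation is 90° − 52.29° = 37.71°.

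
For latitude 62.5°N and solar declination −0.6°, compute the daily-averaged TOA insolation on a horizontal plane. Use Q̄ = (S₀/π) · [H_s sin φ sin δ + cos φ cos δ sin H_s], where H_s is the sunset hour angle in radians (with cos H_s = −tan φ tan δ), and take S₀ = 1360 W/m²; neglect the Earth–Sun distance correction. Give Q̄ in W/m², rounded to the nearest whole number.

194 W/m²

cos H_s = −tan(62.5°) · tan(-0.6°) = 0.0201, so H_s = arccos(0.0201) = 88.85°. In radians, H_s = 1.5507.
H_s sin φ sin δ = 1.5507 × 0.8870 × -0.0105 = -0.0144.
cos φ cos δ sin H_s = 0.4617 × 0.9999 × 0.9998 = 0.4616.
Q̄ = (1360/π) × (-0.0144 + 0.4616) = 432.90 × 0.4472 = 193.59 W/m².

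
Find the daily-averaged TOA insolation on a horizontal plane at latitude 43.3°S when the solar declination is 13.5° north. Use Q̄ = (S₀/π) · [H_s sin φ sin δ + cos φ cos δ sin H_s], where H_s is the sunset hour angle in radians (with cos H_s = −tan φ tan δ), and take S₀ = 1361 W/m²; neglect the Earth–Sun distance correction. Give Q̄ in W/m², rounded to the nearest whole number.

206 W/m²

−tan φ tan δ = −(-0.9424)(0.2401) = 0.2263; H_s = arccos(0.2263) = 76.92°. In radians, H_s = 1.3425.
H_s sin φ sin δ = 1.3425 × -0.6858 × 0.2334 = -0.2149.
cos φ cos δ sin H_s = 0.7278 × 0.9724 × 0.9741 = 0.6894.
Q̄ = (1361/π) × (-0.2149 + 0.6894) = 433.22 × 0.4745 = 205.56 W/m².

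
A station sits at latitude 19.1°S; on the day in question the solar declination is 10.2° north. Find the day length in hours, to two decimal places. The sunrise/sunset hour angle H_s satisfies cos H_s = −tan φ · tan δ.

The sunset hour angle satisfies cos H_s = −tan φ tan δ = 0.0623, giving H_s = 86.43°.
Day length = 2 H_s / 15° h⁻¹ = 172.86° / 15 = 11.524 h.

11.52 hours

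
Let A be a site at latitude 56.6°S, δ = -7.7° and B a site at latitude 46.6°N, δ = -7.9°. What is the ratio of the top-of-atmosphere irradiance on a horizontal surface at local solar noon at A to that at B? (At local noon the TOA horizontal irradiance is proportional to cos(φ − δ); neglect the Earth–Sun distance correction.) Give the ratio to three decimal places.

A: cos θ_z = cos(-56.6° − (-7.7°)) = 0.6574.
B: cos θ_z = cos(46.6° − (-7.9°)) = 0.5807.
Ratio A/B = 0.6574 / 0.5807 = 1.1321.

1.132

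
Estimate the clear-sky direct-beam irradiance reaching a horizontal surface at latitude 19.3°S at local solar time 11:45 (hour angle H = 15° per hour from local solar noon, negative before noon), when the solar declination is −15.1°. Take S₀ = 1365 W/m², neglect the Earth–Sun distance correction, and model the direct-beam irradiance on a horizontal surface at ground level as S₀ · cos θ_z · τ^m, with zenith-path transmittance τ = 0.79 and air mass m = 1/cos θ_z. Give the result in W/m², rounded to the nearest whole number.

Hour angle H = 15° × (11.75 − 12) = -3.75°.
cos θ_z = sin φ sin δ + cos φ cos δ cos H = (-0.3305)(-0.2605) + (0.9438)(0.9655)(0.9979) = 0.9954.
Air mass m = 1/cos θ_z = 1/0.9954 = 1.005; τ^m = 0.79^1.005 = 0.7891.
Surface direct beam = 1365 × 0.9954 × 0.7891 = 1072.17 W/m².

1072 W/m²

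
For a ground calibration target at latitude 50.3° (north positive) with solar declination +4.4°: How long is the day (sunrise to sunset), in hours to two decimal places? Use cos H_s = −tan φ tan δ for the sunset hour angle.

12.71 hours

−tan φ tan δ = −(1.2045)(0.0769) = -0.0926; H_s = arccos(-0.0926) = 95.31°.
Day length = 2 H_s / 15° h⁻¹ = 190.62° / 15 = 12.708 h.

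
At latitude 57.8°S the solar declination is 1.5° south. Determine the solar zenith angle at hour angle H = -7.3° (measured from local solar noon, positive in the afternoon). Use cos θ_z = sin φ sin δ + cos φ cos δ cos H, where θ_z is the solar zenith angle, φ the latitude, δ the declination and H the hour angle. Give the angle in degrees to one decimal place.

With φ = -57.8°, δ = -1.5°, H = -7.30°: sin φ sin δ = 0.0222, cos φ cos δ cos H = 0.5284, so cos θ_z = 0.5506.
θ_z = arccos(0.5506) = 56.59°.

56.6°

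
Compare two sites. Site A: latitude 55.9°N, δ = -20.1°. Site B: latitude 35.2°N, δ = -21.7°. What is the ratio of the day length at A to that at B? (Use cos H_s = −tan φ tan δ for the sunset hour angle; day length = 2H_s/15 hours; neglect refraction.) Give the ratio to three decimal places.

0.777

A: H_s = arccos(−tan 55.9° · tan -20.1°) = 57.28°, so 2H_s/15 = 7.6373 h.
B: H_s = arccos(−tan 35.2° · tan -21.7°) = 73.70°, so 2H_s/15 = 9.8267 h.
Ratio A/B = 7.6373 / 9.8267 = 0.7772.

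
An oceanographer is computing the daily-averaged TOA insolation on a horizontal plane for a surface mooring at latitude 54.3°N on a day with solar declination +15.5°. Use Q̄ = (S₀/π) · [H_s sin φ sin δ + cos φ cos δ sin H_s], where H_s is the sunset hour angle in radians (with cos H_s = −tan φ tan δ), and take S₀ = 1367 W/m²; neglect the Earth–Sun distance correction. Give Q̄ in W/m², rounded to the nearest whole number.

cos H_s = −tan(54.3°) · tan(15.5°) = -0.3859, so H_s = arccos(-0.3859) = 112.70°. In radians, H_s = 1.9670.
H_s sin φ sin δ = 1.9670 × 0.8121 × 0.2672 = 0.4268.
cos φ cos δ sin H_s = 0.5835 × 0.9636 × 0.9225 = 0.5187.
Q̄ = (1367/π) × (0.4268 + 0.5187) = 435.13 × 0.9455 = 411.42 W/m².

411 W/m²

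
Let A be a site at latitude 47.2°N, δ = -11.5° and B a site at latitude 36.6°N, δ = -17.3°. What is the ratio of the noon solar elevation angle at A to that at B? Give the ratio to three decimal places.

0.867

A: 90° − |47.2 − (-11.5)| = 31.30°.
B: 90° − |36.6 − (-17.3)| = 36.10°.
Ratio A/B = 31.3000 / 36.1000 = 0.8670.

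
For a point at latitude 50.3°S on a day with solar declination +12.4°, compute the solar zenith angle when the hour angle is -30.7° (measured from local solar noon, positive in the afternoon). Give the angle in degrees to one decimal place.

cos θ_z = sin(-50.3°) sin(12.4°) + cos(-50.3°) cos(12.4°) cos(-30.70°) = -0.1652 + 0.5364 = 0.3712.
θ_z = arccos(0.3712) = 68.21°.

68.2°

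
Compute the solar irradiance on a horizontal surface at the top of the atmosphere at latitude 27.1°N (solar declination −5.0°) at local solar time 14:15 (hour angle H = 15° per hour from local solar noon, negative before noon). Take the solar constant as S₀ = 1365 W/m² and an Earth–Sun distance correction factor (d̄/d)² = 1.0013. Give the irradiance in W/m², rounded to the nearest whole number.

Hour angle H = 15° × (14.25 − 12) = 33.75°.
cos θ_z = sin φ sin δ + cos φ cos δ cos H = (0.4555)(-0.0872) + (0.8902)(0.9962)(0.8315) = 0.6977.
Top-of-atmosphere irradiance = S₀ (d̄/d)² cos θ_z = 1365 × 1.0013 × 0.6977 = 953.60 W/m².

954 W/m²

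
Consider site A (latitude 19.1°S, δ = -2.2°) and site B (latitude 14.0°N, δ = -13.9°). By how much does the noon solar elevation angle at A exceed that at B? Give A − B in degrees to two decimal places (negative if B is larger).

A: 90° − |-19.1 − (-2.2)| = 73.10°.
B: 90° − |14.0 − (-13.9)| = 62.10°.
A − B = 73.10 − 62.10 = 11.00°.

+11.00°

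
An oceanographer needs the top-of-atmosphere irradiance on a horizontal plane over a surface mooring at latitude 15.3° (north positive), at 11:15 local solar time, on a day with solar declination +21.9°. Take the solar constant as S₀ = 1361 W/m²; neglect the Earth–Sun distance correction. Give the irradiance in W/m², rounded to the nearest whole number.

Hour angle H = 15° × (11.25 − 12) = -11.25°.
cos θ_z = sin φ sin δ + cos φ cos δ cos H = (0.2639)(0.3730) + (0.9646)(0.9278)(0.9808) = 0.9762.
Top-of-atmosphere irradiance = S₀ cos θ_z = 1361 × 0.9762 = 1328.61 W/m².

1329 W/m²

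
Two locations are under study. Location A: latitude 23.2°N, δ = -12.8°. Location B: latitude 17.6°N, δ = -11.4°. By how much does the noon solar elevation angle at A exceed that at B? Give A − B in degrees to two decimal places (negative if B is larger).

A: 90° − |23.2 − (-12.8)| = 54.00°.
B: 90° − |17.6 − (-11.4)| = 61.00°.
A − B = 54.00 − 61.00 = -7.00°.

-7.00°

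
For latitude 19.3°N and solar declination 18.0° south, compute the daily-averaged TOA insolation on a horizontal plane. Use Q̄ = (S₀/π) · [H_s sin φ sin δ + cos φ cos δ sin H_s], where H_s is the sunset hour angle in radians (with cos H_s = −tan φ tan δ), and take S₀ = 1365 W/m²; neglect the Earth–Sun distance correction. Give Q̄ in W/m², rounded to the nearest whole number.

323 W/m²

cos H_s = −tan(19.3°) · tan(-18.0°) = 0.1138, so H_s = arccos(0.1138) = 83.47°. In radians, H_s = 1.4568.
H_s sin φ sin δ = 1.4568 × 0.3305 × -0.3090 = -0.1488.
cos φ cos δ sin H_s = 0.9438 × 0.9511 × 0.9935 = 0.8918.
Q̄ = (1365/π) × (-0.1488 + 0.8918) = 434.49 × 0.7430 = 322.83 W/m².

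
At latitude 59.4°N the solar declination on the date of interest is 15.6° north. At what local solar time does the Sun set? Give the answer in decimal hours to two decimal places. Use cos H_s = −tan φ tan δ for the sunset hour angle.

The sunset hour angle satisfies cos H_s = −tan φ tan δ = -0.4721, giving H_s = 118.17°.
Sunset is at 12 + H_s/15 = 12 + 7.878 = 19.878 h local solar time.

19.88 h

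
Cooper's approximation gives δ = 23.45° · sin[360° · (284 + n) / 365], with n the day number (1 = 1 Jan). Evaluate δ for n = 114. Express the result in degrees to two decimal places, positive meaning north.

360 × (284 + 114) / 365 = 392.548°; sin(392.548°) = 0.5380.
δ = 23.45 × 0.5380 = 12.616° ≈ +12.62°.

+12.62°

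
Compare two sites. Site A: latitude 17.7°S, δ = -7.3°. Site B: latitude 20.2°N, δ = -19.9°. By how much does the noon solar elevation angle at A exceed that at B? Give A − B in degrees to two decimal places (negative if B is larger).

A: 90° − |-17.7 − (-7.3)| = 79.60°.
B: 90° − |20.2 − (-19.9)| = 49.90°.
A − B = 79.60 − 49.90 = 29.70°.

+29.70°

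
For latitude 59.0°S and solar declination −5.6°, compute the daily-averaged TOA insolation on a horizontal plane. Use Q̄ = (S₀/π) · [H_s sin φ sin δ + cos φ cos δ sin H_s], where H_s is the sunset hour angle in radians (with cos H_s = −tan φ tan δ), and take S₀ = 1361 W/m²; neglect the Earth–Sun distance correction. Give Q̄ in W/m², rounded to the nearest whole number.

−tan φ tan δ = −(-1.6643)(-0.0981) = -0.1633; H_s = arccos(-0.1633) = 99.40°. In radians, H_s = 1.7349.
H_s sin φ sin δ = 1.7349 × -0.8572 × -0.0976 = 0.1451.
cos φ cos δ sin H_s = 0.5150 × 0.9952 × 0.9866 = 0.5057.
Q̄ = (1361/π) × (0.1451 + 0.5057) = 433.22 × 0.6508 = 281.94 W/m².

282 W/m²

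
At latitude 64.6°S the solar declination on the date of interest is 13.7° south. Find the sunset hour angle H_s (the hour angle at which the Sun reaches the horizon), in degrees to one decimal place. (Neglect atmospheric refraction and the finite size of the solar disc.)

120.9°

cos H_s = −tan(-64.6°) · tan(-13.7°) = -0.5134, so H_s = arccos(-0.5134) = 120.89°.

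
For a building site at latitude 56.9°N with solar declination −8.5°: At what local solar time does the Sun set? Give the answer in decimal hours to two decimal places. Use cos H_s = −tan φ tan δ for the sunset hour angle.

−tan φ tan δ = −(1.5340)(-0.1495) = 0.2293; H_s = arccos(0.2293) = 76.74°.
Sunset is at 12 + H_s/15 = 12 + 5.116 = 17.116 h local solar time.

17.12 h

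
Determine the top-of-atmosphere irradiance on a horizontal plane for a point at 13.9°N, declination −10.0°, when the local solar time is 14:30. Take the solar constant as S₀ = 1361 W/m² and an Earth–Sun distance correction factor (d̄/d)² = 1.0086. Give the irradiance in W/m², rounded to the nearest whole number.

984 W/m²

Hour angle H = 15° × (14.5 − 12) = 37.50°.
cos θ_z = sin(13.9°) sin(-10.0°) + cos(13.9°) cos(-10.0°) cos(37.50°) = -0.0417 + 0.7584 = 0.7167.
Top-of-atmosphere irradiance = S₀ (d̄/d)² cos θ_z = 1361 × 1.0086 × 0.7167 = 983.82 W/m².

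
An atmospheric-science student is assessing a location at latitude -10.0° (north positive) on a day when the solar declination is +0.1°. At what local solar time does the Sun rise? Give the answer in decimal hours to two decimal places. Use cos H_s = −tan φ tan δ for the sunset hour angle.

The sunset hour angle satisfies cos H_s = −tan φ tan δ = 0.0003, giving H_s = 89.98°.
Sunrise is at 12 − H_s/15 = 12 − 5.999 = 6.001 h local solar time.

6.00 h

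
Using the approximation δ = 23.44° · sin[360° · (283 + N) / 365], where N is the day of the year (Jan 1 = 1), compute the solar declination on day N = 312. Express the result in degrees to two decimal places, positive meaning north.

-17.10°

360 × (283 + 312) / 365 = 586.849°; sin(586.849°) = -0.7296.
δ = 23.44 × -0.7296 = -17.102° ≈ -17.10°.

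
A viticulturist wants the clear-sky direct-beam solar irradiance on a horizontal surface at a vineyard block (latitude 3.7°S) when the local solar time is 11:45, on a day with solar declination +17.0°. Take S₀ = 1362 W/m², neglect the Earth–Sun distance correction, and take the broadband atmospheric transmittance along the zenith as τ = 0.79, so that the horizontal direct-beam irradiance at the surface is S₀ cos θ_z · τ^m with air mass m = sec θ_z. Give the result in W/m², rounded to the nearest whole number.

988 W/m²

Hour angle H = 15° × (11.75 − 12) = -3.75°.
With φ = -3.7°, δ = 17.0°, H = -3.75°: sin φ sin δ = -0.0189, cos φ cos δ cos H = 0.9523, so cos θ_z = 0.9334.
Air mass m = 1/cos θ_z = 1/0.9334 = 1.071; τ^m = 0.79^1.071 = 0.7769.
Surface direct beam = 1362 × 0.9334 × 0.7769 = 987.67 W/m².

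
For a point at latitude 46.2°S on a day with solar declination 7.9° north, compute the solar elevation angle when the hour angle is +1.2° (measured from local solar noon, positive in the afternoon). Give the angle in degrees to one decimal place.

35.9°

cos θ_z = sin(-46.2°) sin(7.9°) + cos(-46.2°) cos(7.9°) cos(1.20°) = -0.0992 + 0.6854 = 0.5862.
θ_z = arccos(0.5862) = 54.11°, so the elevation is 90° − 54.11° = 35.89°.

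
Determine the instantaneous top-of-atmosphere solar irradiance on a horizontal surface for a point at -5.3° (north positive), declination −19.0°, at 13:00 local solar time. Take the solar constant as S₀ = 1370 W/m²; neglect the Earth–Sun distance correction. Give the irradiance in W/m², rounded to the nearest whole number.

1287 W/m²

Hour angle H = 15° × (13 − 12) = 15.00°.
cos θ_z = sin φ sin δ + cos φ cos δ cos H = (-0.0924)(-0.3256) + (0.9957)(0.9455)(0.9659) = 0.9394.
Top-of-atmosphere irradiance = S₀ cos θ_z = 1370 × 0.9394 = 1286.98 W/m².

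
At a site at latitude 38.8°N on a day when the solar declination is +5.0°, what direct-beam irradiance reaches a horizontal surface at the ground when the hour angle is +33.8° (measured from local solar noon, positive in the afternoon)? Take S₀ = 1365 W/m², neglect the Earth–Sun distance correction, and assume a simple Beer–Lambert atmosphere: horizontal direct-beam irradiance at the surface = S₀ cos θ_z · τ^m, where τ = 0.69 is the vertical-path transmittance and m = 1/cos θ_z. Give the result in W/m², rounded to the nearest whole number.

With φ = 38.8°, δ = 5.0°, H = 33.80°: sin φ sin δ = 0.0546, cos φ cos δ cos H = 0.6452, so cos θ_z = 0.6998.
Air mass m = 1/cos θ_z = 1/0.6998 = 1.429; τ^m = 0.69^1.429 = 0.5885.
Surface direct beam = 1365 × 0.6998 × 0.5885 = 562.15 W/m².

562 W/m²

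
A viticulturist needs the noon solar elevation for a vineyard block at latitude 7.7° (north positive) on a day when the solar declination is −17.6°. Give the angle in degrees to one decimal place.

At local solar noon the hour angle is zero, so the elevation is 90° − |φ − δ| = 90° − |7.7° − (-17.6°)| = 90° − 25.3° = 64.7°.

64.7°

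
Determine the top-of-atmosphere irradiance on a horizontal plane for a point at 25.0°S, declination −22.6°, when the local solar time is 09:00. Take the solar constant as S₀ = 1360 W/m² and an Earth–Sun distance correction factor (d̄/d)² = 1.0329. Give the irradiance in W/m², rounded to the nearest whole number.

Hour angle H = 15° × (9 − 12) = -45.00°.
cos θ_z = sin(-25.0°) sin(-22.6°) + cos(-25.0°) cos(-22.6°) cos(-45.00°) = 0.1624 + 0.5916 = 0.7540.
Top-of-atmosphere irradiance = S₀ (d̄/d)² cos θ_z = 1360 × 1.0329 × 0.7540 = 1059.18 W/m².

1059 W/m²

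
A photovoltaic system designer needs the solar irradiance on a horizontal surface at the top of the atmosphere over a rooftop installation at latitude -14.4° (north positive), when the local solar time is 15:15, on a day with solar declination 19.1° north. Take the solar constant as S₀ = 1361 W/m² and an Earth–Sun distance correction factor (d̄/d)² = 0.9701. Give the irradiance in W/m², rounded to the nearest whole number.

689 W/m²

Hour angle H = 15° × (15.25 − 12) = 48.75°.
cos θ_z = sin φ sin δ + cos φ cos δ cos H = (-0.2487)(0.3272) + (0.9686)(0.9449)(0.6593) = 0.5220.
Top-of-atmosphere irradiance = S₀ (d̄/d)² cos θ_z = 1361 × 0.9701 × 0.5220 = 689.20 W/m².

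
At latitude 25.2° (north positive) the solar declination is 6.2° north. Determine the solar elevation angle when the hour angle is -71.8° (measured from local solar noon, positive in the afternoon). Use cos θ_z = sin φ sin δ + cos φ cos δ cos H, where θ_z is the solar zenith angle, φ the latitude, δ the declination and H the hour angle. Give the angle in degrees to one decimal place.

19.1°

cos θ_z = sin φ sin δ + cos φ cos δ cos H = (0.4258)(0.1080) + (0.9048)(0.9942)(0.3123) = 0.3269.
θ_z = arccos(0.3269) = 70.92°, so the elevation is 90° − 70.92° = 19.08°.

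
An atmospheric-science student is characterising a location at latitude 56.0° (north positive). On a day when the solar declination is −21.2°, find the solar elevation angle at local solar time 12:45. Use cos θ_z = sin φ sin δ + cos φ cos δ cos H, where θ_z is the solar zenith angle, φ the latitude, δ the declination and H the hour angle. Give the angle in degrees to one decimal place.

12.2°

Hour angle H = 15° × (12.75 − 12) = 11.25°.
cos θ_z = sin φ sin δ + cos φ cos δ cos H = (0.8290)(-0.3616) + (0.5592)(0.9323)(0.9808) = 0.2116.
θ_z = arccos(0.2116) = 77.78°, so the elevation is 90° − 77.78° = 12.22°.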